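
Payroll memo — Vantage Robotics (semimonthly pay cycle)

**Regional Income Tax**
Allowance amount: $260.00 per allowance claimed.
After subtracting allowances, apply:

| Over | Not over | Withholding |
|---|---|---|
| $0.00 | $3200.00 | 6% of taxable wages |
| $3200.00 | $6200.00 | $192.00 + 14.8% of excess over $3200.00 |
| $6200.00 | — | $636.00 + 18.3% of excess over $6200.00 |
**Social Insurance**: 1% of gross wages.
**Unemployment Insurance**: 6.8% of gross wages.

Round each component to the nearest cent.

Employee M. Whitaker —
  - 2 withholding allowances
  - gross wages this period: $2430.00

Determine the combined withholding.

Regional Income Tax: taxable = $2430.00 − 2×$260.00 = $1910.00
  6% × $1910.00 = $114.60
Social Insurance: 1% × $2430.00 = $24.30
Unemployment Insurance: 6.8% × $2430.00 = $165.24
Total: $114.60 + $24.30 + $165.24 = $304.14

$304.14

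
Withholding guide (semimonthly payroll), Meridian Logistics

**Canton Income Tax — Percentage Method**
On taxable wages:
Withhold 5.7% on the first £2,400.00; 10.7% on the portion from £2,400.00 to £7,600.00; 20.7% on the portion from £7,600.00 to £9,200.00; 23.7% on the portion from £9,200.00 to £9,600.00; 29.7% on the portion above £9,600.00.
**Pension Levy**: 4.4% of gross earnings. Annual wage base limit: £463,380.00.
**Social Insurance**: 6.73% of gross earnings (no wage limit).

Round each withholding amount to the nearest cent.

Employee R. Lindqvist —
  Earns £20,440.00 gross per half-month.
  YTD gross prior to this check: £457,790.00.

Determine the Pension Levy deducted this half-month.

£245.96

Pension Levy: cap £463,380.00 − YTD £457,790.00 = £5,590.00 subject; 4.4% × £5,590.00 = £245.96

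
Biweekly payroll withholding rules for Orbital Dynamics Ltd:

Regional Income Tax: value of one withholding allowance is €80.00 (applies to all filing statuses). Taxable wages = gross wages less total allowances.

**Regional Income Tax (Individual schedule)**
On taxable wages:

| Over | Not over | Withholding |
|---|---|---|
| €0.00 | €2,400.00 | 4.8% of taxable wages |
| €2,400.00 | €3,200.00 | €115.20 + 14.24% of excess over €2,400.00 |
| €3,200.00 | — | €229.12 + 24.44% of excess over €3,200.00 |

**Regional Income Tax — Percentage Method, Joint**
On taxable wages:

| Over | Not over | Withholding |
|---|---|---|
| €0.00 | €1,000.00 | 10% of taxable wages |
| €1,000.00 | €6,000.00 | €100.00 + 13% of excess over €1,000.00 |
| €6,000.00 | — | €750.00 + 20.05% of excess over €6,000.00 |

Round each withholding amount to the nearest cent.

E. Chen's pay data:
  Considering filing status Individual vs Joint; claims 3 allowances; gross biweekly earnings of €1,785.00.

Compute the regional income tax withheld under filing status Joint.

€170.85

Regional Income Tax (Joint): taxable = €1,785.00 − 3×€80.00 = €1,545.00
  €100.00 + 13% × (€1,545.00 − €1,000.00) = €100.00 + 13% × €545.00 = €170.85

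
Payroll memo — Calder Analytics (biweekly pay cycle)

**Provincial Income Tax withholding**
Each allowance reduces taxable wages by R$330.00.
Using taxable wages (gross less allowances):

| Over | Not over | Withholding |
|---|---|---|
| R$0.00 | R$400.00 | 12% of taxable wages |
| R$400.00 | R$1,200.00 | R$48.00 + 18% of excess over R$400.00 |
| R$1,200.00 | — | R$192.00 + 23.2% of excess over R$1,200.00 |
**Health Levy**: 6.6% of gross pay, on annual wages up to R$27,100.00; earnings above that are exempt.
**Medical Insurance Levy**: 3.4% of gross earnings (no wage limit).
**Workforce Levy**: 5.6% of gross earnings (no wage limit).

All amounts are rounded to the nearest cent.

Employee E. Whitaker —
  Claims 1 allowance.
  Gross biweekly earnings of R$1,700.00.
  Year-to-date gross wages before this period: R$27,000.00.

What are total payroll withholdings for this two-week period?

R$391.04

Provincial Income Tax: taxable = R$1,700.00 − 1×R$330.00 = R$1,370.00
  R$192.00 + 23.2% × (R$1,370.00 − R$1,200.00) = R$192.00 + 23.2% × R$170.00 = R$231.44
Health Levy: cap R$27,100.00 − YTD R$27,000.00 = R$100.00 subject; 6.6% × R$100.00 = R$6.60
Medical Insurance Levy: 3.4% × R$1,700.00 = R$57.80
Workforce Levy: 5.6% × R$1,700.00 = R$95.20
Total: R$231.44 + R$6.60 + R$57.80 + R$95.20 = R$391.04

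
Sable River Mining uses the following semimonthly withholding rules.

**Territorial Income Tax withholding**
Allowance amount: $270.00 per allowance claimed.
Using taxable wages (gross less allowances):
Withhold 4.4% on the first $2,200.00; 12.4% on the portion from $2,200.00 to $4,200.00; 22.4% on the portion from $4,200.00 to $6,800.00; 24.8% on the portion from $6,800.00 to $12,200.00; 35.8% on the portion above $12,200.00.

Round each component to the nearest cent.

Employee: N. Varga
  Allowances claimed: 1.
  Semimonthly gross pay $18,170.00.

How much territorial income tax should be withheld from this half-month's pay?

Territorial Income Tax: taxable = $18,170.00 − 1×$270.00 = $17,900.00
  $2,266.40 + 35.8% × ($17,900.00 − $12,200.00) = $2,266.40 + 35.8% × $5,700.00 = $4,307.00

$4,307.00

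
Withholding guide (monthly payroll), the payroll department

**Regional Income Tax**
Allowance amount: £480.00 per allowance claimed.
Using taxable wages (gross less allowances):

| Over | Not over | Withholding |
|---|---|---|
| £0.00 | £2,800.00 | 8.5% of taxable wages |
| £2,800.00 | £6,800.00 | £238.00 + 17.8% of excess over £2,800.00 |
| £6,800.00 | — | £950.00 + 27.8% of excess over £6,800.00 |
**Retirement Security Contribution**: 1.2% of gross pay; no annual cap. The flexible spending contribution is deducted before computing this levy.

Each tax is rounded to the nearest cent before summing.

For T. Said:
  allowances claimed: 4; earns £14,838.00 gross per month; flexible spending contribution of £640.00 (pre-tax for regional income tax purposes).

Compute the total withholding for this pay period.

£2,643.26

Regional Income Tax: taxable = £14,838.00 − £640.00 − 4×£480.00 = £12,278.00
  £950.00 + 27.8% × (£12,278.00 − £6,800.00) = £950.00 + 27.8% × £5,478.00 = £2,472.88
Retirement Security Contribution: 1.2% × £14,198.00 = £170.38
Total: £2,472.88 + £170.38 = £2,643.26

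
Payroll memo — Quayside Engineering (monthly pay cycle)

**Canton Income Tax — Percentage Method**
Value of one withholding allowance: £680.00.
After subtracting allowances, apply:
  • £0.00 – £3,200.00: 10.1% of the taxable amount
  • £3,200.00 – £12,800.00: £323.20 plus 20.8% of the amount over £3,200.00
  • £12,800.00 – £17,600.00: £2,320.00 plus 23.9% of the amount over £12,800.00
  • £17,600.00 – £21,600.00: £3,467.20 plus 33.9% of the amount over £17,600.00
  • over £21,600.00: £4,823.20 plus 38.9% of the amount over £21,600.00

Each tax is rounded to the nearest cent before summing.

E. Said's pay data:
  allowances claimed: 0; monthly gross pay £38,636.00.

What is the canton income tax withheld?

Canton Income Tax: taxable = £38,636.00
  £4,823.20 + 38.9% × (£38,636.00 − £21,600.00) = £4,823.20 + 38.9% × £17,036.00 = £11,450.20

£11,450.20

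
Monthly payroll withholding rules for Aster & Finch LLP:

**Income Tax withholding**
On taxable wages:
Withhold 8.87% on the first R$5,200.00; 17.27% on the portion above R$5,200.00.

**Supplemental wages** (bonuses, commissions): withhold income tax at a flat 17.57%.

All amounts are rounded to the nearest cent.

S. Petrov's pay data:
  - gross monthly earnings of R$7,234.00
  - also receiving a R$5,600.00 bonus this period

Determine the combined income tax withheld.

R$1,796.43

Income Tax: taxable = R$7,234.00
  R$461.24 + 17.27% × (R$7,234.00 − R$5,200.00) = R$461.24 + 17.27% × R$2,034.00 = R$812.51
Supplemental (17.57% flat on bonus): 17.57% × R$5,600.00 = R$983.92
Total income tax: R$812.51 + R$983.92 = R$1,796.43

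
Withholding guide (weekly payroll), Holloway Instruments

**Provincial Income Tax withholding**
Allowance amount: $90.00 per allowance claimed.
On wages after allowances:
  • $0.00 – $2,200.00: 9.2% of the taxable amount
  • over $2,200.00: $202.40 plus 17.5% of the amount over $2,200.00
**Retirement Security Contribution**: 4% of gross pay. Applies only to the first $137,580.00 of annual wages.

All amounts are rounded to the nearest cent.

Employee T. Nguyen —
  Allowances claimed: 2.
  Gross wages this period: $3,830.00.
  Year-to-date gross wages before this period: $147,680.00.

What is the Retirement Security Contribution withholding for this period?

$0.00

Retirement Security Contribution: YTD $147,680.00 ≥ cap $137,580.00 → $0.00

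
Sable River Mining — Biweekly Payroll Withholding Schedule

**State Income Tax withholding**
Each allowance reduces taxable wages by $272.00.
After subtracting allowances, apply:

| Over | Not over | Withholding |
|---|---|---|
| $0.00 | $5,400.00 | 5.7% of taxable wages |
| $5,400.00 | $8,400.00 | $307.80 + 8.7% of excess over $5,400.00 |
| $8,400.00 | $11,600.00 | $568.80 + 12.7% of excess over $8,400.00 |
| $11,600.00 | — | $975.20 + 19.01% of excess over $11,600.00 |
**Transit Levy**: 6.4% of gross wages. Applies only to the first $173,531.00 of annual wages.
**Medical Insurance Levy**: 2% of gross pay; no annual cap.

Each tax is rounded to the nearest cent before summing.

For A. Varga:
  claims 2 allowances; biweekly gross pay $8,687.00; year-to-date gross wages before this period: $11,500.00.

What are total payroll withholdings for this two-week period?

State Income Tax: taxable = $8,687.00 − 2×$272.00 = $8,143.00
  $307.80 + 8.7% × ($8,143.00 − $5,400.00) = $307.80 + 8.7% × $2,743.00 = $546.44
Transit Levy: 6.4% × $8,687.00 = $555.97
Medical Insurance Levy: 2% × $8,687.00 = $173.74
Total: $546.44 + $555.97 + $173.74 = $1,276.15

$1,276.15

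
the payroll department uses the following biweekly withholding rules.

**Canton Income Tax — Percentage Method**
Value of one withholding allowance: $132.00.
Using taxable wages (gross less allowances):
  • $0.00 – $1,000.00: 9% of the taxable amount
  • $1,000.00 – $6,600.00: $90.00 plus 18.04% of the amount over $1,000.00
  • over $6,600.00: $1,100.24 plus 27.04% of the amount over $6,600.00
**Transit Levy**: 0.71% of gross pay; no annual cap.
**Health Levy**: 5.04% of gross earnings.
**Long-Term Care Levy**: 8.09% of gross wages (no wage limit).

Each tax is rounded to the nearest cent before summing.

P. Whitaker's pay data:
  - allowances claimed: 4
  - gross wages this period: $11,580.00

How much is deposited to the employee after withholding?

Canton Income Tax: taxable = $11,580.00 − 4×$132.00 = $11,052.00
  $1,100.24 + 27.04% × ($11,052.00 − $6,600.00) = $1,100.24 + 27.04% × $4,452.00 = $2,304.06
Transit Levy: 0.71% × $11,580.00 = $82.22
Health Levy: 5.04% × $11,580.00 = $583.63
Long-Term Care Levy: 8.09% × $11,580.00 = $936.82
Total withheld: $2,304.06 + $82.22 + $583.63 + $936.82 = $3,906.73
Net pay: $11,580.00 − $3,906.73 = $7,673.27

$7,673.27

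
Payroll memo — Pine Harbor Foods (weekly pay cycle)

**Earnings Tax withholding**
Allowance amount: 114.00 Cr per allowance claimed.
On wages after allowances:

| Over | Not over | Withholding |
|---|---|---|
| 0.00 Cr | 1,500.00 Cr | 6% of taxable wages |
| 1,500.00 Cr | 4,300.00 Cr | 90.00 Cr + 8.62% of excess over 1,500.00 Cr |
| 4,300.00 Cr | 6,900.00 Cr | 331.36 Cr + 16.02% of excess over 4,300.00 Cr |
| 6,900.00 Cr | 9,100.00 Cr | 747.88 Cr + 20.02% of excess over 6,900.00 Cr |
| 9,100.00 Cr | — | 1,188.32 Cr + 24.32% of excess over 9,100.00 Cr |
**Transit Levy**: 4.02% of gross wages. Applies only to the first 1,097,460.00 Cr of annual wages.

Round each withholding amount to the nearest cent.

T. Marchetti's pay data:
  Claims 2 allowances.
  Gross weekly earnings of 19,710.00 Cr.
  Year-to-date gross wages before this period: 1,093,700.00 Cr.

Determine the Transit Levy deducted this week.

151.15 Cr

Transit Levy: cap 1,097,460.00 Cr − YTD 1,093,700.00 Cr = 3,760.00 Cr subject; 4.02% × 3,760.00 Cr = 151.15 Cr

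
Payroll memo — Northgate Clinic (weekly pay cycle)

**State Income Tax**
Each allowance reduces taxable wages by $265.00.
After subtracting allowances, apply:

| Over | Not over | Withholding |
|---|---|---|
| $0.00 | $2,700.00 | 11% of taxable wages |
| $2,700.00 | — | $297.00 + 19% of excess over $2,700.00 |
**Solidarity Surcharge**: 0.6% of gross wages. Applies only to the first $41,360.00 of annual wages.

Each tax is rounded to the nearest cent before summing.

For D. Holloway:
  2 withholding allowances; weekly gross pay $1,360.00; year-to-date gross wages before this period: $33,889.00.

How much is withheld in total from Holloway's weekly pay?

$99.46

State Income Tax: taxable = $1,360.00 − 2×$265.00 = $830.00
  11% × $830.00 = $91.30
Solidarity Surcharge: 0.6% × $1,360.00 = $8.16
Total: $91.30 + $8.16 = $99.46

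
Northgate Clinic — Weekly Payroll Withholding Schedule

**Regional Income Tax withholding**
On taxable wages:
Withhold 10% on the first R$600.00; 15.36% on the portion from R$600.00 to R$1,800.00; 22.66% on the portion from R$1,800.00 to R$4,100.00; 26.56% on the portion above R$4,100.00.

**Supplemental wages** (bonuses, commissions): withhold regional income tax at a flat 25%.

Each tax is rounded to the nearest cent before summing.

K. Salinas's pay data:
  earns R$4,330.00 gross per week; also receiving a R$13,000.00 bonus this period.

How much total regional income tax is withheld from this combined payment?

R$4,076.59

Regional Income Tax: taxable = R$4,330.00
  R$765.50 + 26.56% × (R$4,330.00 − R$4,100.00) = R$765.50 + 26.56% × R$230.00 = R$826.59
Supplemental (25% flat on bonus): 25% × R$13,000.00 = R$3,250.00
Total regional income tax: R$826.59 + R$3,250.00 = R$4,076.59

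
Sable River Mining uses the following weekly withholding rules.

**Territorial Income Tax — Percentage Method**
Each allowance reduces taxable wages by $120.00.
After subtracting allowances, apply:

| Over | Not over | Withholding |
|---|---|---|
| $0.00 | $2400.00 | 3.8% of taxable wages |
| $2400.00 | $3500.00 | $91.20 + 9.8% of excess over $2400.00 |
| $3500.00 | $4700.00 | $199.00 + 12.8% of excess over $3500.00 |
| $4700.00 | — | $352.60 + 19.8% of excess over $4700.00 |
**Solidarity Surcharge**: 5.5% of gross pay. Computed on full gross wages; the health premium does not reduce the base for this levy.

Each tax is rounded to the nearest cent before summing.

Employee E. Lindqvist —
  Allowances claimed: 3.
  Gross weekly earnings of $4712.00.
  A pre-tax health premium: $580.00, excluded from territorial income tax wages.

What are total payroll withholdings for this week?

$492.98

Territorial Income Tax: taxable = $4712.00 − $580.00 − 3×$120.00 = $3772.00
  $199.00 + 12.8% × ($3772.00 − $3500.00) = $199.00 + 12.8% × $272.00 = $233.82
Solidarity Surcharge: 5.5% × $4712.00 = $259.16
Total: $233.82 + $259.16 = $492.98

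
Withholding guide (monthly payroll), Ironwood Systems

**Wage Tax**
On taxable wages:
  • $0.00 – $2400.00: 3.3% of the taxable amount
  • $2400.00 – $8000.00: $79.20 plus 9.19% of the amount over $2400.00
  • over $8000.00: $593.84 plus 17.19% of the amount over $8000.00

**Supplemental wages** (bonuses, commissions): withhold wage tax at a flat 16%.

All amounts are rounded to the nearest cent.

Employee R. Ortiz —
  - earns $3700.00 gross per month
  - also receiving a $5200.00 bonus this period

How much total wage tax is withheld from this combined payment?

Wage Tax: taxable = $3700.00
  $79.20 + 9.19% × ($3700.00 − $2400.00) = $79.20 + 9.19% × $1300.00 = $198.67
Supplemental (16% flat on bonus): 16% × $5200.00 = $832.00
Total wage tax: $198.67 + $832.00 = $1030.67

$1030.67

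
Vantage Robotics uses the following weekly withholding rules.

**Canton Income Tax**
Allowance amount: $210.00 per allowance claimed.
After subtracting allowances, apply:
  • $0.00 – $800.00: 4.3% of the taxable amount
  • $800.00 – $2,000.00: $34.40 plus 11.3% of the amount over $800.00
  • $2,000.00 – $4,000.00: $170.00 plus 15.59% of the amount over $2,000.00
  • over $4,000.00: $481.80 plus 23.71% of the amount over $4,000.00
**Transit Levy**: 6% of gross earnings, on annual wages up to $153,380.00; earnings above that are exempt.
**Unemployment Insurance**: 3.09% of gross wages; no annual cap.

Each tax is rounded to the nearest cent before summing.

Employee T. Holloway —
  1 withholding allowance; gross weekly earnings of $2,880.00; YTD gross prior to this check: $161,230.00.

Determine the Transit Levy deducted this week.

$0.00

Transit Levy: YTD $161,230.00 ≥ cap $153,380.00 → $0.00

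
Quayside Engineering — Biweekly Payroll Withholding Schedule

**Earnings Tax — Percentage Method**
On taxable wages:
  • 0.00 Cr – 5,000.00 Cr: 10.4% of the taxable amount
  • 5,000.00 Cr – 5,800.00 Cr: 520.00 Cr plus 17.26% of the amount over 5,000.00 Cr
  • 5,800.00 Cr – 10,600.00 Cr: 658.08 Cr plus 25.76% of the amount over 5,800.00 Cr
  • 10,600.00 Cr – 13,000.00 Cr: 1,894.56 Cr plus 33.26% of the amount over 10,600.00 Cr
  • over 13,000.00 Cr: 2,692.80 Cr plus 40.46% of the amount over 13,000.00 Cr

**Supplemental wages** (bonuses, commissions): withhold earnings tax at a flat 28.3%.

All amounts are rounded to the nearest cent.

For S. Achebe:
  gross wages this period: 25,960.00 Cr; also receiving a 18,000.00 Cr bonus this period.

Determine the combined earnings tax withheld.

13,030.42 Cr

Earnings Tax: taxable = 25,960.00 Cr
  2,692.80 Cr + 40.46% × (25,960.00 Cr − 13,000.00 Cr) = 2,692.80 Cr + 40.46% × 12,960.00 Cr = 7,936.42 Cr
Supplemental (28.3% flat on bonus): 28.3% × 18,000.00 Cr = 5,094.00 Cr
Total earnings tax: 7,936.42 Cr + 5,094.00 Cr = 13,030.42 Cr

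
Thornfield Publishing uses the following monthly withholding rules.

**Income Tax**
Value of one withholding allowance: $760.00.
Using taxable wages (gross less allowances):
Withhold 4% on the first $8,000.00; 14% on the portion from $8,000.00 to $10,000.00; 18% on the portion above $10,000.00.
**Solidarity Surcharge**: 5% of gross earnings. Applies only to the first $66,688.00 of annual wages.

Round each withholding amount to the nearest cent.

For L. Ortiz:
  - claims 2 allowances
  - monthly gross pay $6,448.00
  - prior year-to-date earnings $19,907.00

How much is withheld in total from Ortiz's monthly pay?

$519.52

Income Tax: taxable = $6,448.00 − 2×$760.00 = $4,928.00
  4% × $4,928.00 = $197.12
Solidarity Surcharge: 5% × $6,448.00 = $322.40
Total: $197.12 + $322.40 = $519.52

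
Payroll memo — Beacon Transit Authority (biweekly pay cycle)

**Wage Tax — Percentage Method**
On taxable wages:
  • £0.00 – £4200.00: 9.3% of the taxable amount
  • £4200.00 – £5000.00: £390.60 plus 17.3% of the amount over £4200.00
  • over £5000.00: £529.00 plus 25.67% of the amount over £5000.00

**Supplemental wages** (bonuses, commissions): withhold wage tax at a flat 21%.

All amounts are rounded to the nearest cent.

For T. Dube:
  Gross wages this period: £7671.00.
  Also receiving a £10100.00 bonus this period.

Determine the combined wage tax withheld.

Wage Tax: taxable = £7671.00
  £529.00 + 25.67% × (£7671.00 − £5000.00) = £529.00 + 25.67% × £2671.00 = £1214.65
Supplemental (21% flat on bonus): 21% × £10100.00 = £2121.00
Total wage tax: £1214.65 + £2121.00 = £3335.65

£3335.65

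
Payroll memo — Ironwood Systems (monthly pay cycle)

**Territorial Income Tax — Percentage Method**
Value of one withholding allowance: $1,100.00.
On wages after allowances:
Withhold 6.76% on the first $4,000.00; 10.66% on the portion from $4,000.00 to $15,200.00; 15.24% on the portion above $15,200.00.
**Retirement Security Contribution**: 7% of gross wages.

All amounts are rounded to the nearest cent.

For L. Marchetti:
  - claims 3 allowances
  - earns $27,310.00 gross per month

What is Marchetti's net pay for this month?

Territorial Income Tax: taxable = $27,310.00 − 3×$1,100.00 = $24,010.00
  $1,464.32 + 15.24% × ($24,010.00 − $15,200.00) = $1,464.32 + 15.24% × $8,810.00 = $2,806.96
Retirement Security Contribution: 7% × $27,310.00 = $1,911.70
Total withheld: $2,806.96 + $1,911.70 = $4,718.66
Net pay: $27,310.00 − $4,718.66 = $22,591.34

$22,591.34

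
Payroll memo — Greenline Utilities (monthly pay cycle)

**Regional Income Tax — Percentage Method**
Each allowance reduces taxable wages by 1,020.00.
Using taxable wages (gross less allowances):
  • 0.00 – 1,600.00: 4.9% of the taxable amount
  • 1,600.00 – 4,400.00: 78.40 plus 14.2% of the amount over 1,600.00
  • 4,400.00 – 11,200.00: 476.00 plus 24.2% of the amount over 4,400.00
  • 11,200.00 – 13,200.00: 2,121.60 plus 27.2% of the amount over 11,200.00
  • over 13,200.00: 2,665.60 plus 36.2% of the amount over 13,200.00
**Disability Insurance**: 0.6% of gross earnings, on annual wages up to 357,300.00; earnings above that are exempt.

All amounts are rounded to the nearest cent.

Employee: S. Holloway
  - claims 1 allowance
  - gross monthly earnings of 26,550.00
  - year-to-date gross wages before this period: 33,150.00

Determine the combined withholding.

7,288.36

Regional Income Tax: taxable = 26,550.00 − 1×1,020.00 = 25,530.00
  2,665.60 + 36.2% × (25,530.00 − 13,200.00) = 2,665.60 + 36.2% × 12,330.00 = 7,129.06
Disability Insurance: 0.6% × 26,550.00 = 159.30
Total: 7,129.06 + 159.30 = 7,288.36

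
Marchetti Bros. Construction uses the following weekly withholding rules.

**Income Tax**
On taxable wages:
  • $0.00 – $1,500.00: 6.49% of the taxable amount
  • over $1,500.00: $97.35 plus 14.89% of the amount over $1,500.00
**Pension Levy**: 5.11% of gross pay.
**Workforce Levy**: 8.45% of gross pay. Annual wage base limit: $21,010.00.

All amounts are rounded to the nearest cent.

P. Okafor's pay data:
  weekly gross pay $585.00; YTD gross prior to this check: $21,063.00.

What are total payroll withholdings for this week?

Income Tax: taxable = $585.00
  6.49% × $585.00 = $37.97
Pension Levy: 5.11% × $585.00 = $29.89
Workforce Levy: YTD $21,063.00 ≥ cap $21,010.00 → $0.00
Total: $37.97 + $29.89 + $0.00 = $67.86

$67.86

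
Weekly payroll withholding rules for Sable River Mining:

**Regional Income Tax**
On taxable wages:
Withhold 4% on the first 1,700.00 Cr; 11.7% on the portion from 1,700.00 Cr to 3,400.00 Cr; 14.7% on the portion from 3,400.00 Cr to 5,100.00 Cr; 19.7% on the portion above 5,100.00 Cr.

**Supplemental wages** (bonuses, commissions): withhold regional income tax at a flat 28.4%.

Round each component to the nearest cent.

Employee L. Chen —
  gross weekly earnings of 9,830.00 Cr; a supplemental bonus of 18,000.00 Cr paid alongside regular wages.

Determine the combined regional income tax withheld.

Regional Income Tax: taxable = 9,830.00 Cr
  516.80 Cr + 19.7% × (9,830.00 Cr − 5,100.00 Cr) = 516.80 Cr + 19.7% × 4,730.00 Cr = 1,448.61 Cr
Supplemental (28.4% flat on bonus): 28.4% × 18,000.00 Cr = 5,112.00 Cr
Total regional income tax: 1,448.61 Cr + 5,112.00 Cr = 6,560.61 Cr

6,560.61 Cr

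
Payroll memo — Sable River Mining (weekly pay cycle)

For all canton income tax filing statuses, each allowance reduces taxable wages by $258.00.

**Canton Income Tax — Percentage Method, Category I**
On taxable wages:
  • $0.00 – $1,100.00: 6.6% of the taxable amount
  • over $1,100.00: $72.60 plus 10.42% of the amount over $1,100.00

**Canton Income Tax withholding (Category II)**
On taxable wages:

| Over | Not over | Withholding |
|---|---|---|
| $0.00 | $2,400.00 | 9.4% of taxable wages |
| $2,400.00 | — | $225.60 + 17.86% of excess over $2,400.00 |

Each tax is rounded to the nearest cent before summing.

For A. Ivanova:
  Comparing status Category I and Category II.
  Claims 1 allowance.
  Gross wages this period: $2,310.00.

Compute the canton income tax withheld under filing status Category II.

$192.89

Canton Income Tax (Category II): taxable = $2,310.00 − 1×$258.00 = $2,052.00
  9.4% × $2,052.00 = $192.89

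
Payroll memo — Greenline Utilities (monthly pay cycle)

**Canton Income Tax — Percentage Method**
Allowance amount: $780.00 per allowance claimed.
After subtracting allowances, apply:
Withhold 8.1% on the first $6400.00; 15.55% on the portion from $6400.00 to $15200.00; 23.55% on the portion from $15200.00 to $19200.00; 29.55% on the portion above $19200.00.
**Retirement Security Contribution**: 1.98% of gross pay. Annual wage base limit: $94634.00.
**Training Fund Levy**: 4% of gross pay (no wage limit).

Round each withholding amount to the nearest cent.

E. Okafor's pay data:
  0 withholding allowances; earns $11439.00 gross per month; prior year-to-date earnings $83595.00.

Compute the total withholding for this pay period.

$1978.09

Canton Income Tax: taxable = $11439.00
  $518.40 + 15.55% × ($11439.00 − $6400.00) = $518.40 + 15.55% × $5039.00 = $1301.96
Retirement Security Contribution: cap $94634.00 − YTD $83595.00 = $11039.00 subject; 1.98% × $11039.00 = $218.57
Training Fund Levy: 4% × $11439.00 = $457.56
Total: $1301.96 + $218.57 + $457.56 = $1978.09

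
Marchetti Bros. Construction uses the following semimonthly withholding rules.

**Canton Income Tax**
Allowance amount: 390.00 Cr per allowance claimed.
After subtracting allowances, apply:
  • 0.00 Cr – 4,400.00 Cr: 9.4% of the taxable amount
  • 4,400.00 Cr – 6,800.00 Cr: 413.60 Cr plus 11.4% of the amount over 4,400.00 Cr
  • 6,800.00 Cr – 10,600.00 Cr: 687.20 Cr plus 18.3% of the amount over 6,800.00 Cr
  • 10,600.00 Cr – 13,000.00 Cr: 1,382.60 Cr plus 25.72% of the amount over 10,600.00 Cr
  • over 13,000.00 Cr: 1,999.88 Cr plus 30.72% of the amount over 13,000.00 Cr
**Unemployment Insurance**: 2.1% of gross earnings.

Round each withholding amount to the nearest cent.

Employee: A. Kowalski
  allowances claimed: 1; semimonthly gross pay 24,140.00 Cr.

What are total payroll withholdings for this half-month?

Canton Income Tax: taxable = 24,140.00 Cr − 1×390.00 Cr = 23,750.00 Cr
  1,999.88 Cr + 30.72% × (23,750.00 Cr − 13,000.00 Cr) = 1,999.88 Cr + 30.72% × 10,750.00 Cr = 5,302.28 Cr
Unemployment Insurance: 2.1% × 24,140.00 Cr = 506.94 Cr
Total: 5,302.28 Cr + 506.94 Cr = 5,809.22 Cr

5,809.22 Cr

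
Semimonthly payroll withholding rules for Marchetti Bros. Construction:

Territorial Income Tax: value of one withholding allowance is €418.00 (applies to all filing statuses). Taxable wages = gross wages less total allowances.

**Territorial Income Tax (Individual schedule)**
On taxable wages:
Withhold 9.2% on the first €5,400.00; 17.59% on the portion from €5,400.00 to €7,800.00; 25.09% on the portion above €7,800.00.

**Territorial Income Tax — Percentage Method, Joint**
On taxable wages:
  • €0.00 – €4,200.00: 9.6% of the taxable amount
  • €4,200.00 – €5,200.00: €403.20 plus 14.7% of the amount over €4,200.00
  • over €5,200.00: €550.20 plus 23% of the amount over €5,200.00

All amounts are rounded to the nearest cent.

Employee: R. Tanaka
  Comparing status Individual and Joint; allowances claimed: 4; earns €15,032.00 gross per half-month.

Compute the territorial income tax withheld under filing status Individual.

€2,313.96

Territorial Income Tax (Individual): taxable = €15,032.00 − 4×€418.00 = €13,360.00
  €918.96 + 25.09% × (€13,360.00 − €7,800.00) = €918.96 + 25.09% × €5,560.00 = €2,313.96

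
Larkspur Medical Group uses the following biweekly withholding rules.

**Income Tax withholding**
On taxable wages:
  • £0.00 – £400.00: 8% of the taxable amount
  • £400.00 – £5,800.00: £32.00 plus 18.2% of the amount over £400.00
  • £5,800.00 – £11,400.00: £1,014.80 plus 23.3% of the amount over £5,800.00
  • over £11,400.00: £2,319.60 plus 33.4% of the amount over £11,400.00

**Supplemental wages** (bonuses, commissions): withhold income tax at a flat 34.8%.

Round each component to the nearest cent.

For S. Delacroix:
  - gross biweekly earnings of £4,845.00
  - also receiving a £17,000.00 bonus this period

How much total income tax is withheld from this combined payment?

Income Tax: taxable = £4,845.00
  £32.00 + 18.2% × (£4,845.00 − £400.00) = £32.00 + 18.2% × £4,445.00 = £840.99
Supplemental (34.8% flat on bonus): 34.8% × £17,000.00 = £5,916.00
Total income tax: £840.99 + £5,916.00 = £6,756.99

£6,756.99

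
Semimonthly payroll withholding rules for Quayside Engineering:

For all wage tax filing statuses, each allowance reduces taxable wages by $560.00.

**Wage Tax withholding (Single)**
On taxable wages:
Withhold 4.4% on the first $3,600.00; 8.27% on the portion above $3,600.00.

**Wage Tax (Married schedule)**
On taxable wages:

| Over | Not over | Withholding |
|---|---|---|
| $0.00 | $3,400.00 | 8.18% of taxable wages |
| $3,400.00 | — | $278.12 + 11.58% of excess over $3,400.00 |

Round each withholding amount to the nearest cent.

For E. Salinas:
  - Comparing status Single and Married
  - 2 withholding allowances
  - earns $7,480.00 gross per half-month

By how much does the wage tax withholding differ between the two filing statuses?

$234.24

Wage Tax (Single): taxable = $7,480.00 − 2×$560.00 = $6,360.00
  $158.40 + 8.27% × ($6,360.00 − $3,600.00) = $158.40 + 8.27% × $2,760.00 = $386.65
Wage Tax (Married): taxable = $7,480.00 − 2×$560.00 = $6,360.00
  $278.12 + 11.58% × ($6,360.00 − $3,400.00) = $278.12 + 11.58% × $2,960.00 = $620.89
Difference: |$386.65 − $620.89| = $234.24 (higher under Married)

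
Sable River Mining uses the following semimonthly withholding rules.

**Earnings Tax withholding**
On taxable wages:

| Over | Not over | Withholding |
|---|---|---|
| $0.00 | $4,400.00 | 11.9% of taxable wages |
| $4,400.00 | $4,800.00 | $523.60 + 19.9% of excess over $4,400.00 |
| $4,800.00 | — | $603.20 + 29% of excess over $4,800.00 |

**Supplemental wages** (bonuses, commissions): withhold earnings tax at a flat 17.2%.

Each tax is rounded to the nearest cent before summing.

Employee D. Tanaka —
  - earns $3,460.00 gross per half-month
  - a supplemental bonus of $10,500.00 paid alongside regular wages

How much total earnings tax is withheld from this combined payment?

Earnings Tax: taxable = $3,460.00
  11.9% × $3,460.00 = $411.74
Supplemental (17.2% flat on bonus): 17.2% × $10,500.00 = $1,806.00
Total earnings tax: $411.74 + $1,806.00 = $2,217.74

$2,217.74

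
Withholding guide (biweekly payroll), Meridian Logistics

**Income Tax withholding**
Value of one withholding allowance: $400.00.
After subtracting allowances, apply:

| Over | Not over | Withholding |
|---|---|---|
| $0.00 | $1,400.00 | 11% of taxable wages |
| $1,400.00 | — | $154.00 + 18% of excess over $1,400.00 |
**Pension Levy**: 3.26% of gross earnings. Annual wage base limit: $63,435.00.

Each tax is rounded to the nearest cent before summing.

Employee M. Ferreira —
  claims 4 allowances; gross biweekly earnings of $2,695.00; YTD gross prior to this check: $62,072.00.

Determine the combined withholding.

$164.88

Income Tax: taxable = $2,695.00 − 4×$400.00 = $1,095.00
  11% × $1,095.00 = $120.45
Pension Levy: cap $63,435.00 − YTD $62,072.00 = $1,363.00 subject; 3.26% × $1,363.00 = $44.43
Total: $120.45 + $44.43 = $164.88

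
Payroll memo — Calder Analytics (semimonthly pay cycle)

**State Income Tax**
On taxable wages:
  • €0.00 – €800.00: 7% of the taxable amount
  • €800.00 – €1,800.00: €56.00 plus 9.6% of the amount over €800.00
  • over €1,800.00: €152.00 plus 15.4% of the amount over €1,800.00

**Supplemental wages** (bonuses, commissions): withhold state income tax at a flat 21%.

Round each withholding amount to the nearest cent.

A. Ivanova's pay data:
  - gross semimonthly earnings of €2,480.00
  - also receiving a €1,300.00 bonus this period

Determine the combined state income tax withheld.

€529.72

State Income Tax: taxable = €2,480.00
  €152.00 + 15.4% × (€2,480.00 − €1,800.00) = €152.00 + 15.4% × €680.00 = €256.72
Supplemental (21% flat on bonus): 21% × €1,300.00 = €273.00
Total state income tax: €256.72 + €273.00 = €529.72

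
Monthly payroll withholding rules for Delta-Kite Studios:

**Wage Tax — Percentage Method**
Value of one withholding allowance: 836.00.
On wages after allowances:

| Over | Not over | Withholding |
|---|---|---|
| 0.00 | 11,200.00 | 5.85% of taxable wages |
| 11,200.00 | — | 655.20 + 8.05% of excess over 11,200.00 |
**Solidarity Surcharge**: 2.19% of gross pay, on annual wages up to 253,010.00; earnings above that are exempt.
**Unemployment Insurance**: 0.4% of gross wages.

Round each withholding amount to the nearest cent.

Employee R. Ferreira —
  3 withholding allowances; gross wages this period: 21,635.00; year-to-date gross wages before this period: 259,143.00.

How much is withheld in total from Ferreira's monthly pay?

Wage Tax: taxable = 21,635.00 − 3×836.00 = 19,127.00
  655.20 + 8.05% × (19,127.00 − 11,200.00) = 655.20 + 8.05% × 7,927.00 = 1,293.32
Solidarity Surcharge: YTD 259,143.00 ≥ cap 253,010.00 → 0.00
Unemployment Insurance: 0.4% × 21,635.00 = 86.54
Total: 1,293.32 + 0.00 + 86.54 = 1,379.86

1,379.86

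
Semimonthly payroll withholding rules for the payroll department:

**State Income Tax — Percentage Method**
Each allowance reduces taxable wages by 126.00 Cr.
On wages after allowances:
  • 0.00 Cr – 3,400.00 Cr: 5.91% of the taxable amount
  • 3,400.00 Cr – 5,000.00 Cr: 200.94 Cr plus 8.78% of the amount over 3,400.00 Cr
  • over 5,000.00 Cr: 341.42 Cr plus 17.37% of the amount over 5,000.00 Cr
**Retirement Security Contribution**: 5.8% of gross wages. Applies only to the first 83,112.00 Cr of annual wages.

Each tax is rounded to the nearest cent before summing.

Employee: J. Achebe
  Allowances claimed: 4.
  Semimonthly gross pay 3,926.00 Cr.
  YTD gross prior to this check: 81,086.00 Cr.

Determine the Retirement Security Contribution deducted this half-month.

Retirement Security Contribution: cap 83,112.00 Cr − YTD 81,086.00 Cr = 2,026.00 Cr subject; 5.8% × 2,026.00 Cr = 117.51 Cr

117.51 Cr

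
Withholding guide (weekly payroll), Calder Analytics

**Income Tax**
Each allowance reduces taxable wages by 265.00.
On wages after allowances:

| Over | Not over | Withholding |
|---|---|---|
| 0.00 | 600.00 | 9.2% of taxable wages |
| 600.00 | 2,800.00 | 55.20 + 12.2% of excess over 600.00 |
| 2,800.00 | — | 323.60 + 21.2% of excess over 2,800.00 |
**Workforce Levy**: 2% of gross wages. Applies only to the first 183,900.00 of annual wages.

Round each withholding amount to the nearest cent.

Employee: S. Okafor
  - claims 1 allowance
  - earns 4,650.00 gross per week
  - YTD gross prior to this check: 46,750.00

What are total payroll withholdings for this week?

Income Tax: taxable = 4,650.00 − 1×265.00 = 4,385.00
  323.60 + 21.2% × (4,385.00 − 2,800.00) = 323.60 + 21.2% × 1,585.00 = 659.62
Workforce Levy: 2% × 4,650.00 = 93.00
Total: 659.62 + 93.00 = 752.62

752.62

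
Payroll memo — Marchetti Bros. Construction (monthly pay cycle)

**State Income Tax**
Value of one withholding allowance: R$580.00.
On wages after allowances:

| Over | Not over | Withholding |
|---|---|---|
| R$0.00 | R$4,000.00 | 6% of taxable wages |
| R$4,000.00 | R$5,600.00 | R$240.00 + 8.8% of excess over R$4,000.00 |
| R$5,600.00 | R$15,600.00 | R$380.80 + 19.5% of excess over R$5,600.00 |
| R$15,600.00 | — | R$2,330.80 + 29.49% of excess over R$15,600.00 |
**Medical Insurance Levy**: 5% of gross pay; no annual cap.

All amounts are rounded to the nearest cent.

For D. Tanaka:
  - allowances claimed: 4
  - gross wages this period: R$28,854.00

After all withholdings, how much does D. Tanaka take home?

R$21,856.06

State Income Tax: taxable = R$28,854.00 − 4×R$580.00 = R$26,534.00
  R$2,330.80 + 29.49% × (R$26,534.00 − R$15,600.00) = R$2,330.80 + 29.49% × R$10,934.00 = R$5,555.24
Medical Insurance Levy: 5% × R$28,854.00 = R$1,442.70
Total withheld: R$5,555.24 + R$1,442.70 = R$6,997.94
Net pay: R$28,854.00 − R$6,997.94 = R$21,856.06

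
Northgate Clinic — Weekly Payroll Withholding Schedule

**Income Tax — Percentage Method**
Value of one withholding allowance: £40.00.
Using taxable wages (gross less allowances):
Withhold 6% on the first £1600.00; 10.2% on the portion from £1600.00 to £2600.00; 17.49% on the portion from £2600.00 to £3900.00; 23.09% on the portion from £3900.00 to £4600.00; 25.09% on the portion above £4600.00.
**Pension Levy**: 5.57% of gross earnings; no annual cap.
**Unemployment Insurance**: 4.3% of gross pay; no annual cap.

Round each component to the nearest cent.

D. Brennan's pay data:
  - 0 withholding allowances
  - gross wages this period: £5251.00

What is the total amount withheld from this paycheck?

Income Tax: taxable = £5251.00
  £587.00 + 25.09% × (£5251.00 − £4600.00) = £587.00 + 25.09% × £651.00 = £750.34
Pension Levy: 5.57% × £5251.00 = £292.48
Unemployment Insurance: 4.3% × £5251.00 = £225.79
Total: £750.34 + £292.48 + £225.79 = £1268.61

£1268.61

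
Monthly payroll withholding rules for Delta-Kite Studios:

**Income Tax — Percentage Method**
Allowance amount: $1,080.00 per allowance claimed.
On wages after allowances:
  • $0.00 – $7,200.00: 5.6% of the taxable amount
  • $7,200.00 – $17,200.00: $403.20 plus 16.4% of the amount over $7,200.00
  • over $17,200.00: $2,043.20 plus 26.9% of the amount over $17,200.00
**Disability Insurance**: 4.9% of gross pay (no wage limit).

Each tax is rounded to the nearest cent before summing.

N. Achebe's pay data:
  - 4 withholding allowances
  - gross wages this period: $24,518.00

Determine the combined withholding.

$4,051.04

Income Tax: taxable = $24,518.00 − 4×$1,080.00 = $20,198.00
  $2,043.20 + 26.9% × ($20,198.00 − $17,200.00) = $2,043.20 + 26.9% × $2,998.00 = $2,849.66
Disability Insurance: 4.9% × $24,518.00 = $1,201.38
Total: $2,849.66 + $1,201.38 = $4,051.04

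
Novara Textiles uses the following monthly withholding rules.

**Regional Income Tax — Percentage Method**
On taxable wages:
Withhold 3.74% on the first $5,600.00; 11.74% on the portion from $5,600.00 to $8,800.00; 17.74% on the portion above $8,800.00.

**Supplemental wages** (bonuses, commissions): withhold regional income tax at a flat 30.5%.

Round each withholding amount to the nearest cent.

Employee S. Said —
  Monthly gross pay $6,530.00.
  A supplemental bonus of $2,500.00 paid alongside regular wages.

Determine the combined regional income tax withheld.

$1,081.12

Regional Income Tax: taxable = $6,530.00
  $209.44 + 11.74% × ($6,530.00 − $5,600.00) = $209.44 + 11.74% × $930.00 = $318.62
Supplemental (30.5% flat on bonus): 30.5% × $2,500.00 = $762.50
Total regional income tax: $318.62 + $762.50 = $1,081.12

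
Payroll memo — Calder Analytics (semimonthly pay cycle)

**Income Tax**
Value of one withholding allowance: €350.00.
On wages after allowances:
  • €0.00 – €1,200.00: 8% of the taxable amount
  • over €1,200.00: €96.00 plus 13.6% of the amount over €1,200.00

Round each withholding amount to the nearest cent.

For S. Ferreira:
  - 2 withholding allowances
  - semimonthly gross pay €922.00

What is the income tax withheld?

€17.76

Income Tax: taxable = €922.00 − 2×€350.00 = €222.00
  8% × €222.00 = €17.76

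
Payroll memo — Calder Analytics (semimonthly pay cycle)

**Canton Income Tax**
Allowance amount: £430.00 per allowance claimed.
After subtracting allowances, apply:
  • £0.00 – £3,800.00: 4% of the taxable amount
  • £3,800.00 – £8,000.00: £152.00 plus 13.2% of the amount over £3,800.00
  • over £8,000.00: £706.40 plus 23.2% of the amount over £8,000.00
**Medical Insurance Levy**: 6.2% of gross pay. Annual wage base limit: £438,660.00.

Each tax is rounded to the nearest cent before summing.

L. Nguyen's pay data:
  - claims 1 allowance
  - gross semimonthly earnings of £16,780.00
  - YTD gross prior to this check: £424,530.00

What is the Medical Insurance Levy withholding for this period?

Medical Insurance Levy: cap £438,660.00 − YTD £424,530.00 = £14,130.00 subject; 6.2% × £14,130.00 = £876.06

£876.06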